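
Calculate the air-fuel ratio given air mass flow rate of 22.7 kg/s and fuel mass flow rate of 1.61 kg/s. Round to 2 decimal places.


AFR = m_air / m_fuel
AFR = 22.7 / 1.61 = 14.10


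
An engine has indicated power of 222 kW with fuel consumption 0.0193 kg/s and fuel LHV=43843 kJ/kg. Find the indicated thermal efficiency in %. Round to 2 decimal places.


eta_ith = (IP / (mf * LHV)) * 100
Denominator = 0.0193 * 43843 = 846.1699 kW
eta_ith = (222 / 846.1699) * 100 = 26.24%


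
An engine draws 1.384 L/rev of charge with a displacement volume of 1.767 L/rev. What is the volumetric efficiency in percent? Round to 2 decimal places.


eta_v = (V_actual / V_disp) * 100
Ratio = 1.384 / 1.767 = 0.7832
eta_v = 0.7832 * 100 = 78.32%


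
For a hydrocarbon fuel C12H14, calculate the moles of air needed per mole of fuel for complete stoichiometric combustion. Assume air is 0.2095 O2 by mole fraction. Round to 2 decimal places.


Balanced combustion: C12H14 + 15.5 O2 -> 12 CO2 + 7 H2O
O2 needed = C + H/4 = 12 + 14/4 = 15.50 moles
Air moles = O2 / 0.2095 = 15.50 / 0.2095 = 73.99 moles air


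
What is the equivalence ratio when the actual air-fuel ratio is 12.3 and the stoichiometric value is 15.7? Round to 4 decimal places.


phi = AFR_stoich / AFR_actual
phi = 15.7 / 12.3 = 1.2764


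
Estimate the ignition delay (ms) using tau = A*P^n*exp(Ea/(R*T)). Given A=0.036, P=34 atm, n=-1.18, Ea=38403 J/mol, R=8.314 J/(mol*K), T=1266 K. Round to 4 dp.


tau = A * P^n * exp(Ea/(R*T))
P^n = 34^(-1.18) = 0.01559031
Ea/(R*T) = 38403/(8.314*1266) = 3.648559
exp(Ea/(R*T)) = 38.419281
tau = 0.036 * 0.01559031 * 38.419281 = 0.0216 ms


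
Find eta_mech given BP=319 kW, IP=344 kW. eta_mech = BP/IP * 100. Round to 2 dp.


eta_mech = (BP / IP) * 100
Ratio = 319 / 344 = 0.9273
eta_mech = 0.9273 * 100 = 92.73%


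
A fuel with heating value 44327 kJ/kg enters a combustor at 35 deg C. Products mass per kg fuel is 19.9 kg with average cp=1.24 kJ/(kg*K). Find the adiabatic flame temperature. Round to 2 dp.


T_ad = T_in + Hc / (m_p * cp)
Denominator = 19.9 * 1.24 = 24.6760
Temperature rise = 44327 / 24.6760 = 1796.36 K
T_ad = 35 + 1796.36 = 1831.36 deg C


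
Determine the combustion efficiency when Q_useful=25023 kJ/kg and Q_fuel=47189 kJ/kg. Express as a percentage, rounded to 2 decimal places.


Efficiency = (Q_useful / Q_fuel) * 100
Efficiency = (25023 / 47189) * 100
Efficiency = 0.5303 * 100 = 53.03%


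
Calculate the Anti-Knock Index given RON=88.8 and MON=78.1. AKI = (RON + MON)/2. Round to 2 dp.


AKI = (RON + MON) / 2
AKI = (88.8 + 78.1) / 2
AKI = 166.9 / 2 = 83.45


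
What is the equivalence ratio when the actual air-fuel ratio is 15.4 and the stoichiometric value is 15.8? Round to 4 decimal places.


phi = AFR_stoich / AFR_actual
phi = 15.8 / 15.4 = 1.0260


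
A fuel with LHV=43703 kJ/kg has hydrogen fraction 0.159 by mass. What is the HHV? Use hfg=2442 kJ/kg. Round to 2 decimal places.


HHV = LHV + hfg * 9 * H
Water addition = 2442 * 9 * 0.159 = 3494.502 kJ/kg
HHV = 43703 + 3494.502 = 47197.50 kJ/kg


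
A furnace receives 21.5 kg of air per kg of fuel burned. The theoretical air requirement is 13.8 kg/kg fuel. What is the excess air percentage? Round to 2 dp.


Excess air = actual - stoichiometric = 21.5 - 13.8 = 7.70 kg/kg fuel
Excess air % = (excess / stoich) * 100 = (7.70 / 13.8) * 100 = 55.80%


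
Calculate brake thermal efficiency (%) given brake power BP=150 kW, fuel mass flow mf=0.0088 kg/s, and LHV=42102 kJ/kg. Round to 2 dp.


eta_BTE = (BP / (mf * LHV)) * 100
Denominator = 0.0088 * 42102 = 370.4976 kW
eta_BTE = (150 / 370.4976) * 100 = 40.49%


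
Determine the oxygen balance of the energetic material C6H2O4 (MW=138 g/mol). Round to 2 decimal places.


OB = -1600 * (2C + H/2 - O) / MW
Inner = 2*6 + 2/2 - 4 = 9.00
OB = -1600 * 9.00 / 138 = -104.35%


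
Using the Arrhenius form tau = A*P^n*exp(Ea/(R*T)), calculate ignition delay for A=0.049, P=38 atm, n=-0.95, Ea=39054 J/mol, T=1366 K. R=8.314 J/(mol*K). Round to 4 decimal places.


tau = A * P^n * exp(Ea/(R*T))
P^n = 38^(-0.95) = 0.03156498
Ea/(R*T) = 39054/(8.314*1366) = 3.438783
exp(Ea/(R*T)) = 31.149034
tau = 0.049 * 0.03156498 * 31.149034 = 0.0482 ms


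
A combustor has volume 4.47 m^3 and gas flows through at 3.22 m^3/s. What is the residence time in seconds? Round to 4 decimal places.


tau = V / Q_flow
tau = 4.47 / 3.22 = 1.3882 s


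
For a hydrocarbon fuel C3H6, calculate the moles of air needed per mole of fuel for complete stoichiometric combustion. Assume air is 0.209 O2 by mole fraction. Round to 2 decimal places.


Balanced combustion: C3H6 + 4.5 O2 -> 3 CO2 + 3 H2O
O2 needed = C + H/4 = 3 + 6/4 = 4.50 moles
Air moles = O2 / 0.209 = 4.50 / 0.209 = 21.53 moles air


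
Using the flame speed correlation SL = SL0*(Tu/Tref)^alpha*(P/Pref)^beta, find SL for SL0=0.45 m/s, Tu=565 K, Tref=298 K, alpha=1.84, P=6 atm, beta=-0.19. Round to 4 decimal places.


SL = SL0 * (Tu/Tref)^alpha * (P/Pref)^beta
T ratio = 565/298 = 1.89597315
(T ratio)^alpha = 1.89597315^1.84 = 3.244974
(P/Pref)^beta = 6^(-0.19) = 0.711461
SL = 0.45 * 3.244974 * 0.711461 = 1.0389 m/s


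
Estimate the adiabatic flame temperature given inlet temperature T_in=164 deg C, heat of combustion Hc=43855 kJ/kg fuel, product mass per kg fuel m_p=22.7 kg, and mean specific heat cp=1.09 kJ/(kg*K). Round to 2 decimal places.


T_ad = T_in + Hc / (m_p * cp)
Denominator = 22.7 * 1.09 = 24.7430
Temperature rise = 43855 / 24.7430 = 1772.42 K
T_ad = 164 + 1772.42 = 1936.42 deg C


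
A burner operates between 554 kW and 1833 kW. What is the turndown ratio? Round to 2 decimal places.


TDR = Q_max / Q_min
TDR = 1833 / 554 = 3.31


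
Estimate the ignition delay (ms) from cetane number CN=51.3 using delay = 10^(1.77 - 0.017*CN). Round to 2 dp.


delay = 10^(1.77 - 0.017*CN)
Exponent = 1.77 - 0.017*51.3 = 0.8979
delay = 10^0.8979 = 7.90 ms


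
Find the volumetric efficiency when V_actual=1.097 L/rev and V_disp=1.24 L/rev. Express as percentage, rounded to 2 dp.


eta_v = (V_actual / V_disp) * 100
Ratio = 1.097 / 1.24 = 0.8847
eta_v = 0.8847 * 100 = 88.47%


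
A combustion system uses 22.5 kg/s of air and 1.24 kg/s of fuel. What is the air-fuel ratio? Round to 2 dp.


AFR = m_air / m_fuel
AFR = 22.5 / 1.24 = 18.15


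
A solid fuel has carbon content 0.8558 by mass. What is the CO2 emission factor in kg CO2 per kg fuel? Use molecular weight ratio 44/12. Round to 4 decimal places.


EF = C_frac * (M_CO2 / M_C)
EF = 0.8558 * (44/12)
EF = 0.8558 * 3.666667 = 3.1379 kg_CO2/kg_fuel


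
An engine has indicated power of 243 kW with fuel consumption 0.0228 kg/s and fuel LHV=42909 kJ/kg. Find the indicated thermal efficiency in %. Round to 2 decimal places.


eta_ith = (IP / (mf * LHV)) * 100
Denominator = 0.0228 * 42909 = 978.3252 kW
eta_ith = (243 / 978.3252) * 100 = 24.84%


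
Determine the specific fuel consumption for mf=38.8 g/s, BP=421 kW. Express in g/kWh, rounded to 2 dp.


SFC = (mf / BP) * 3600
Rate = 38.8 / 421 = 0.092162 g/(s*kW)
SFC = 0.092162 * 3600 = 331.78 g/kWh


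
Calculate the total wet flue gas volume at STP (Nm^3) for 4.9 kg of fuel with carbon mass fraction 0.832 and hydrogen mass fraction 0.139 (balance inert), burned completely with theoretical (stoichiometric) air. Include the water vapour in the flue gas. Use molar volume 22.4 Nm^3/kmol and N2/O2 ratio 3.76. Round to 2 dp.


Per kg fuel: CO2 = (C/12 kmol)*22.4 = (0.832/12)*22.4 = 1.55307 Nm^3
Per kg fuel: H2O = (H/2 kmol)*22.4 = (0.139/2)*22.4 = 1.55680 Nm^3
O2 needed per kg fuel = C/12 + H/4 = 0.832/12 + 0.139/4 = 0.10408333 kmol
Per kg fuel: N2 = O2*3.76*22.4 = 0.10408333*3.76*22.4 = 8.76631 Nm^3
Total per kg = 1.55307 + 1.55680 + 8.76631 = 11.87618 Nm^3
Total = 11.87618 * 4.9 = 58.19 Nm^3


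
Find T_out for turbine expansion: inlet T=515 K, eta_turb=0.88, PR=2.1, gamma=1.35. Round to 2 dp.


T_out = T_in * (1 - eta * (1 - PR^(-(gamma-1)/gamma)))
Exponent = -(1.35-1)/1.35 = -0.25925926
PR^exp = 2.1^(-0.25925926) = 0.82501466
Factor = 1 - 0.88*(1 - 0.82501466) = 0.84601290
T_out = 515 * 0.84601290 = 435.70 K


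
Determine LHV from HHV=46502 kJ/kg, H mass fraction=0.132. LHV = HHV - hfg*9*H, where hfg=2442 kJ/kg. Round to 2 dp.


LHV = HHV - hfg * 9 * H
Water correction = 2442 * 9 * 0.132 = 2901.096 kJ/kg
LHV = 46502 - 2901.096 = 43600.90 kJ/kg


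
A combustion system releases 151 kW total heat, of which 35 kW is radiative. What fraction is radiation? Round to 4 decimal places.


f_rad = Q_rad / Q_total
f_rad = 35 / 151 = 0.2318


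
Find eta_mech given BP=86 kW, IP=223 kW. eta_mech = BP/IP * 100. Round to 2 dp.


eta_mech = (BP / IP) * 100
Ratio = 86 / 223 = 0.3857
eta_mech = 0.3857 * 100 = 38.57%


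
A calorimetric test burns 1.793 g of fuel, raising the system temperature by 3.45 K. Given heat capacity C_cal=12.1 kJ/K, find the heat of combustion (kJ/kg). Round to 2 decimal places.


Hc = C_cal * delta_T / m_fuel
Q_released = 12.1 * 3.45 = 41.7450 kJ
m_fuel = 1.793 g = 1.793/1000 kg = 0.001793 kg
Hc = 41.7450 / 0.001793 = 23282.21 kJ/kg


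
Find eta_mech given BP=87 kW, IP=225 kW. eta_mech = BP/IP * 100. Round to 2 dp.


eta_mech = (BP / IP) * 100
Ratio = 87 / 225 = 0.3867
eta_mech = 0.3867 * 100 = 38.67%


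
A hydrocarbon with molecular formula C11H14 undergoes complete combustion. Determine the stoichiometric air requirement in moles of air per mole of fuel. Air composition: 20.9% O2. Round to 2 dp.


Balanced combustion: C11H14 + 14.5 O2 -> 11 CO2 + 7 H2O
O2 needed = C + H/4 = 11 + 14/4 = 14.50 moles
Air moles = O2 / 0.209 = 14.50 / 0.209 = 69.38 moles air


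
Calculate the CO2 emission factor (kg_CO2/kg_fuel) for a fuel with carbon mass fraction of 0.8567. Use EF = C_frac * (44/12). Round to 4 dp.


EF = C_frac * (M_CO2 / M_C)
EF = 0.8567 * (44/12)
EF = 0.8567 * 3.666667 = 3.1412 kg_CO2/kg_fuel


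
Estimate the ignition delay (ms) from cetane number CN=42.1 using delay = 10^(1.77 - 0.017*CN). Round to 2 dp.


delay = 10^(1.77 - 0.017*CN)
Exponent = 1.77 - 0.017*42.1 = 1.0543
delay = 10^1.0543 = 11.33 ms


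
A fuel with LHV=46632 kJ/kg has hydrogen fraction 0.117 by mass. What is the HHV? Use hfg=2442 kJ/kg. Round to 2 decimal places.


HHV = LHV + hfg * 9 * H
Water addition = 2442 * 9 * 0.117 = 2571.426 kJ/kg
HHV = 46632 + 2571.426 = 49203.43 kJ/kg


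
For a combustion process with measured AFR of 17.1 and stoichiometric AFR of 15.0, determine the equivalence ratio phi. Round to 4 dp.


phi = AFR_stoich / AFR_actual
phi = 15.0 / 17.1 = 0.8772


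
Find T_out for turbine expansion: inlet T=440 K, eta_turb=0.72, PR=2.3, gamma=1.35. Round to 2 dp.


T_out = T_in * (1 - eta * (1 - PR^(-(gamma-1)/gamma)))
Exponent = -(1.35-1)/1.35 = -0.25925926
PR^exp = 2.3^(-0.25925926) = 0.80578413
Factor = 1 - 0.72*(1 - 0.80578413) = 0.86016457
T_out = 440 * 0.86016457 = 378.47 K


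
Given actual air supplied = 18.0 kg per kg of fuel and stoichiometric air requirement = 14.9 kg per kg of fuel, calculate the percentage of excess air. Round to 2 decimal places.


Excess air = actual - stoichiometric = 18.0 - 14.9 = 3.10 kg/kg fuel
Excess air % = (excess / stoich) * 100 = (3.10 / 14.9) * 100 = 20.81%


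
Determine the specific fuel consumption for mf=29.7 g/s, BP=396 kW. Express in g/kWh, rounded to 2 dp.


SFC = (mf / BP) * 3600
Rate = 29.7 / 396 = 0.075000 g/(s*kW)
SFC = 0.075000 * 3600 = 270.00 g/kWh


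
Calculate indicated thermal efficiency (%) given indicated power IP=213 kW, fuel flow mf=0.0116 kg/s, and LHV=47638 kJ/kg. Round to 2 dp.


eta_ith = (IP / (mf * LHV)) * 100
Denominator = 0.0116 * 47638 = 552.6008 kW
eta_ith = (213 / 552.6008) * 100 = 38.55%


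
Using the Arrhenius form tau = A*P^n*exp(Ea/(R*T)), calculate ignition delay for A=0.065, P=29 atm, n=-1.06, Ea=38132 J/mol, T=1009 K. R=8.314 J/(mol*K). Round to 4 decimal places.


tau = A * P^n * exp(Ea/(R*T))
P^n = 29^(-1.06) = 0.02817462
Ea/(R*T) = 38132/(8.314*1009) = 4.545571
exp(Ea/(R*T)) = 94.214161
tau = 0.065 * 0.02817462 * 94.214161 = 0.1725 ms


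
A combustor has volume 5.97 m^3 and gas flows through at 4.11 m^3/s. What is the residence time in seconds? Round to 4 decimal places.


tau = V / Q_flow
tau = 5.97 / 4.11 = 1.4526 s


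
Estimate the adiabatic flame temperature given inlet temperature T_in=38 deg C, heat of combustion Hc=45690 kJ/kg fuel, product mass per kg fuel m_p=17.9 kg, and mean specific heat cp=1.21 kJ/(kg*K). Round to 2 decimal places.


T_ad = T_in + Hc / (m_p * cp)
Denominator = 17.9 * 1.21 = 21.6590
Temperature rise = 45690 / 21.6590 = 2109.52 K
T_ad = 38 + 2109.52 = 2147.52 deg C


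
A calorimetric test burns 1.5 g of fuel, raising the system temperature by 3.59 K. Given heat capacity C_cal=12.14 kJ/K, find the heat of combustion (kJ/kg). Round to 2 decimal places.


Hc = C_cal * delta_T / m_fuel
Q_released = 12.14 * 3.59 = 43.5826 kJ
m_fuel = 1.5 g = 1.5/1000 kg = 0.001500 kg
Hc = 43.5826 / 0.001500 = 29055.07 kJ/kg


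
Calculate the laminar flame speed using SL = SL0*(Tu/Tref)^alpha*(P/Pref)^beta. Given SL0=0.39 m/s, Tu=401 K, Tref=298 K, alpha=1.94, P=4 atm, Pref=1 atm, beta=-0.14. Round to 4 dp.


SL = SL0 * (Tu/Tref)^alpha * (P/Pref)^beta
T ratio = 401/298 = 1.34563758
(T ratio)^alpha = 1.34563758^1.94 = 1.778773
(P/Pref)^beta = 4^(-0.14) = 0.823591
SL = 0.39 * 1.778773 * 0.823591 = 0.5713 m/s


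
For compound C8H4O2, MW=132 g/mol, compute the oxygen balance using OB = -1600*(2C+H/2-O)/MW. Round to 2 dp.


OB = -1600 * (2C + H/2 - O) / MW
Inner = 2*8 + 4/2 - 2 = 16.00
OB = -1600 * 16.00 / 132 = -193.94%


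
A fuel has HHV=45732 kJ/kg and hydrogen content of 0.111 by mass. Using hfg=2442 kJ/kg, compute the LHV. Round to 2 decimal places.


LHV = HHV - hfg * 9 * H
Water correction = 2442 * 9 * 0.111 = 2439.558 kJ/kg
LHV = 45732 - 2439.558 = 43292.44 kJ/kg


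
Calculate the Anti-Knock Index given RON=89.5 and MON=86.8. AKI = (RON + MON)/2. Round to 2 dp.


AKI = (RON + MON) / 2
AKI = (89.5 + 86.8) / 2
AKI = 176.3 / 2 = 88.15


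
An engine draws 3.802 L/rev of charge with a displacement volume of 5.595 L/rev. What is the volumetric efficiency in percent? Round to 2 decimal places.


eta_v = (V_actual / V_disp) * 100
Ratio = 3.802 / 5.595 = 0.6795
eta_v = 0.6795 * 100 = 67.95%


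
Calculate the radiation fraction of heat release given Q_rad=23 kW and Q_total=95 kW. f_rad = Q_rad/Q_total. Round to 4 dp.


f_rad = Q_rad / Q_total
f_rad = 23 / 95 = 0.2421


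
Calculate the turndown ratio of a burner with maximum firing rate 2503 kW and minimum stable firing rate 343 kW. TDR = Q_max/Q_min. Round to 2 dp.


TDR = Q_max / Q_min
TDR = 2503 / 343 = 7.30


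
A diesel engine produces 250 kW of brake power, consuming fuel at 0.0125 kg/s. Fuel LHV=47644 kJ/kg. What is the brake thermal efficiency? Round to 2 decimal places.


eta_BTE = (BP / (mf * LHV)) * 100
Denominator = 0.0125 * 47644 = 595.5500 kW
eta_BTE = (250 / 595.5500) * 100 = 41.98%


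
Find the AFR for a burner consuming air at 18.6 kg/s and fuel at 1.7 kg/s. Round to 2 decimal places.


AFR = m_air / m_fuel
AFR = 18.6 / 1.7 = 10.94


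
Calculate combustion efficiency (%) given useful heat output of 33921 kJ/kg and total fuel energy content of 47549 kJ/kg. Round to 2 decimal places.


Efficiency = (Q_useful / Q_fuel) * 100
Efficiency = (33921 / 47549) * 100
Efficiency = 0.7134 * 100 = 71.34%


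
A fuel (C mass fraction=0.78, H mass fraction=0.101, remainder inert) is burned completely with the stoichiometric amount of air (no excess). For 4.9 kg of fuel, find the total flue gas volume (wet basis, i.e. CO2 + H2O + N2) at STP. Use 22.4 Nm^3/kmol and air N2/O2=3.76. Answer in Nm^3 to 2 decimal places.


Per kg fuel: CO2 = (C/12 kmol)*22.4 = (0.78/12)*22.4 = 1.45600 Nm^3
Per kg fuel: H2O = (H/2 kmol)*22.4 = (0.101/2)*22.4 = 1.13120 Nm^3
O2 needed per kg fuel = C/12 + H/4 = 0.78/12 + 0.101/4 = 0.09025000 kmol
Per kg fuel: N2 = O2*3.76*22.4 = 0.09025000*3.76*22.4 = 7.60122 Nm^3
Total per kg = 1.45600 + 1.13120 + 7.60122 = 10.18842 Nm^3
Total = 10.18842 * 4.9 = 49.92 Nm^3


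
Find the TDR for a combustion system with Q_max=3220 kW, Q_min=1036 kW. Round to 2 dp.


TDR = Q_max / Q_min
TDR = 3220 / 1036 = 3.11


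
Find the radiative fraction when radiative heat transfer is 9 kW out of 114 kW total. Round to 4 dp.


f_rad = Q_rad / Q_total
f_rad = 9 / 114 = 0.0789


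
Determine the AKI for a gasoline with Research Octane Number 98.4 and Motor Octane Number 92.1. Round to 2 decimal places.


AKI = (RON + MON) / 2
AKI = (98.4 + 92.1) / 2
AKI = 190.5 / 2 = 95.25


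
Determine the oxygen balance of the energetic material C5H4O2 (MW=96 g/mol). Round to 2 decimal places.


OB = -1600 * (2C + H/2 - O) / MW
Inner = 2*5 + 4/2 - 2 = 10.00
OB = -1600 * 10.00 / 96 = -166.67%


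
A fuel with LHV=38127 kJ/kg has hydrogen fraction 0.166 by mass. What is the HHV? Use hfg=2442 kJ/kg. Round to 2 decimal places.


HHV = LHV + hfg * 9 * H
Water addition = 2442 * 9 * 0.166 = 3648.348 kJ/kg
HHV = 38127 + 3648.348 = 41775.35 kJ/kg


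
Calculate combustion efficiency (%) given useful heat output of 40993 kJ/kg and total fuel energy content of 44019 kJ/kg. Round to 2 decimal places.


Efficiency = (Q_useful / Q_fuel) * 100
Efficiency = (40993 / 44019) * 100
Efficiency = 0.9313 * 100 = 93.13%


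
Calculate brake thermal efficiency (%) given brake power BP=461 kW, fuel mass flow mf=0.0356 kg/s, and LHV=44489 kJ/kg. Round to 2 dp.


eta_BTE = (BP / (mf * LHV)) * 100
Denominator = 0.0356 * 44489 = 1583.8084 kW
eta_BTE = (461 / 1583.8084) * 100 = 29.11%


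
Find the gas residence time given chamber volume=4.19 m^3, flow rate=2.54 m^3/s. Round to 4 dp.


tau = V / Q_flow
tau = 4.19 / 2.54 = 1.6496 s


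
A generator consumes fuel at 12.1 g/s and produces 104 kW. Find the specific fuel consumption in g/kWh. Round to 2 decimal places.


SFC = (mf / BP) * 3600
Rate = 12.1 / 104 = 0.116346 g/(s*kW)
SFC = 0.116346 * 3600 = 418.85 g/kWh


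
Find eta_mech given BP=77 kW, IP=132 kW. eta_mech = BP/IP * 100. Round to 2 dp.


eta_mech = (BP / IP) * 100
Ratio = 77 / 132 = 0.5833
eta_mech = 0.5833 * 100 = 58.33%


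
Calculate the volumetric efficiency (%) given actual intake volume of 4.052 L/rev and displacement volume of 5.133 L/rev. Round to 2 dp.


eta_v = (V_actual / V_disp) * 100
Ratio = 4.052 / 5.133 = 0.7894
eta_v = 0.7894 * 100 = 78.94%


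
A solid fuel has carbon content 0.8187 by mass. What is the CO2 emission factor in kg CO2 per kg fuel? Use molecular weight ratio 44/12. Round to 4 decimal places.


EF = C_frac * (M_CO2 / M_C)
EF = 0.8187 * (44/12)
EF = 0.8187 * 3.666667 = 3.0019 kg_CO2/kg_fuel


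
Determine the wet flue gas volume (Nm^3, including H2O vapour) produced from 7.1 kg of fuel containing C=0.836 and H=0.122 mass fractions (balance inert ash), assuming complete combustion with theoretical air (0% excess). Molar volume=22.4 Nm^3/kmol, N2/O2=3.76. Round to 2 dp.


Per kg fuel: CO2 = (C/12 kmol)*22.4 = (0.836/12)*22.4 = 1.56053 Nm^3
Per kg fuel: H2O = (H/2 kmol)*22.4 = (0.122/2)*22.4 = 1.36640 Nm^3
O2 needed per kg fuel = C/12 + H/4 = 0.836/12 + 0.122/4 = 0.10016667 kmol
Per kg fuel: N2 = O2*3.76*22.4 = 0.10016667*3.76*22.4 = 8.43644 Nm^3
Total per kg = 1.56053 + 1.36640 + 8.43644 = 11.36337 Nm^3
Total = 11.36337 * 7.1 = 80.68 Nm^3


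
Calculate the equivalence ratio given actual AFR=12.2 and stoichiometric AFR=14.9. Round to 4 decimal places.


phi = AFR_stoich / AFR_actual
phi = 14.9 / 12.2 = 1.2213


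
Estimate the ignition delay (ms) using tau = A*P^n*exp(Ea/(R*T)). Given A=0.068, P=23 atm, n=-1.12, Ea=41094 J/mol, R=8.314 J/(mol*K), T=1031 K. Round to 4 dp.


tau = A * P^n * exp(Ea/(R*T))
P^n = 23^(-1.12) = 0.02984454
Ea/(R*T) = 41094/(8.314*1031) = 4.794129
exp(Ea/(R*T)) = 120.799140
tau = 0.068 * 0.02984454 * 120.799140 = 0.2452 ms


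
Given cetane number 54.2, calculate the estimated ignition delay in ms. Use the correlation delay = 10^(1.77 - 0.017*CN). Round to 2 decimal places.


delay = 10^(1.77 - 0.017*CN)
Exponent = 1.77 - 0.017*54.2 = 0.8486
delay = 10^0.8486 = 7.06 ms


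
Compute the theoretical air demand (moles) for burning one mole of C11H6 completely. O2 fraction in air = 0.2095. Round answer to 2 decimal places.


Balanced combustion: C11H6 + 12.5 O2 -> 11 CO2 + 3 H2O
O2 needed = C + H/4 = 11 + 6/4 = 12.50 moles
Air moles = O2 / 0.2095 = 12.50 / 0.2095 = 59.67 moles air


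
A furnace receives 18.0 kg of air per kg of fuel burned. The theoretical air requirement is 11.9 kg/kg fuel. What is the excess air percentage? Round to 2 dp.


Excess air = actual - stoichiometric = 18.0 - 11.9 = 6.10 kg/kg fuel
Excess air % = (excess / stoich) * 100 = (6.10 / 11.9) * 100 = 51.26%


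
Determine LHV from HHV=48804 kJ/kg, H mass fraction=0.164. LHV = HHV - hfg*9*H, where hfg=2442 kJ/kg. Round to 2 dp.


LHV = HHV - hfg * 9 * H
Water correction = 2442 * 9 * 0.164 = 3604.392 kJ/kg
LHV = 48804 - 3604.392 = 45199.61 kJ/kg


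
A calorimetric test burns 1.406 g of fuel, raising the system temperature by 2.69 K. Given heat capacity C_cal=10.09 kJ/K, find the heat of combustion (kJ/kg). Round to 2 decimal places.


Hc = C_cal * delta_T / m_fuel
Q_released = 10.09 * 2.69 = 27.1421 kJ
m_fuel = 1.406 g = 1.406/1000 kg = 0.001406 kg
Hc = 27.1421 / 0.001406 = 19304.48 kJ/kg


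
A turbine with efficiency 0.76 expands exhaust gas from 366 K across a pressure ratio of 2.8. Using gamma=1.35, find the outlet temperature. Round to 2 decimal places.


T_out = T_in * (1 - eta * (1 - PR^(-(gamma-1)/gamma)))
Exponent = -(1.35-1)/1.35 = -0.25925926
PR^exp = 2.8^(-0.25925926) = 0.76572026
Factor = 1 - 0.76*(1 - 0.76572026) = 0.82194740
T_out = 366 * 0.82194740 = 300.83 K


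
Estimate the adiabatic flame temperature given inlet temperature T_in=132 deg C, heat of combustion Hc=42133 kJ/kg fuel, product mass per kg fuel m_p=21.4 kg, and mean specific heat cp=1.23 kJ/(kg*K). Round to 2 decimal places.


T_ad = T_in + Hc / (m_p * cp)
Denominator = 21.4 * 1.23 = 26.3220
Temperature rise = 42133 / 26.3220 = 1600.68 K
T_ad = 132 + 1600.68 = 1732.68 deg C


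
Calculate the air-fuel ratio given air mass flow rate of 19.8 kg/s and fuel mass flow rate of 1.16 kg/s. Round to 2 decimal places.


AFR = m_air / m_fuel
AFR = 19.8 / 1.16 = 17.07


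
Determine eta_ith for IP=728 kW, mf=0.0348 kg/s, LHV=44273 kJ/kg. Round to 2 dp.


eta_ith = (IP / (mf * LHV)) * 100
Denominator = 0.0348 * 44273 = 1540.7004 kW
eta_ith = (728 / 1540.7004) * 100 = 47.25%


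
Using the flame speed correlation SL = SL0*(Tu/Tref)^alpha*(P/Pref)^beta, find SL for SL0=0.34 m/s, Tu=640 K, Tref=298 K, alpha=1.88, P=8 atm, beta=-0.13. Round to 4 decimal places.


SL = SL0 * (Tu/Tref)^alpha * (P/Pref)^beta
T ratio = 640/298 = 2.14765101
(T ratio)^alpha = 2.14765101^1.88 = 4.208155
(P/Pref)^beta = 8^(-0.13) = 0.763130
SL = 0.34 * 4.208155 * 0.763130 = 1.0919 m/s


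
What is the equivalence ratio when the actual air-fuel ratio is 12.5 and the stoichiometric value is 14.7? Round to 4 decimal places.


phi = AFR_stoich / AFR_actual
phi = 14.7 / 12.5 = 1.1760


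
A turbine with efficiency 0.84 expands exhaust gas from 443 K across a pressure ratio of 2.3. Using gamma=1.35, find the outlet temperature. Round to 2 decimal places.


T_out = T_in * (1 - eta * (1 - PR^(-(gamma-1)/gamma)))
Exponent = -(1.35-1)/1.35 = -0.25925926
PR^exp = 2.3^(-0.25925926) = 0.80578413
Factor = 1 - 0.84*(1 - 0.80578413) = 0.83685867
T_out = 443 * 0.83685867 = 370.73 K


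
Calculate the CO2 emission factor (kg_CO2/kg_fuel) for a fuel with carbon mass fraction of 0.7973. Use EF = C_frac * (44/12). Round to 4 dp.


EF = C_frac * (M_CO2 / M_C)
EF = 0.7973 * (44/12)
EF = 0.7973 * 3.666667 = 2.9234 kg_CO2/kg_fuel


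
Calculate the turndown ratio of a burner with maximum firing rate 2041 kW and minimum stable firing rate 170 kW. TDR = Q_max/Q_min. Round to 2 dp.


TDR = Q_max / Q_min
TDR = 2041 / 170 = 12.01


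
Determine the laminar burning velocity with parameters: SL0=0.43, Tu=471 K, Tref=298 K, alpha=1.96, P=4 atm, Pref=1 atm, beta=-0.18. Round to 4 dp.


SL = SL0 * (Tu/Tref)^alpha * (P/Pref)^beta
T ratio = 471/298 = 1.58053691
(T ratio)^alpha = 1.58053691^1.96 = 2.452772
(P/Pref)^beta = 4^(-0.18) = 0.779165
SL = 0.43 * 2.452772 * 0.779165 = 0.8218 m/s


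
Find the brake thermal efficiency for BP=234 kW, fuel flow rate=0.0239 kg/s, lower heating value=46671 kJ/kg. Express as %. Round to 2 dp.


eta_BTE = (BP / (mf * LHV)) * 100
Denominator = 0.0239 * 46671 = 1115.4369 kW
eta_BTE = (234 / 1115.4369) * 100 = 20.98%


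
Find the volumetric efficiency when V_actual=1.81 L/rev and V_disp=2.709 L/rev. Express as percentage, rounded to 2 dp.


eta_v = (V_actual / V_disp) * 100
Ratio = 1.81 / 2.709 = 0.6681
eta_v = 0.6681 * 100 = 66.81%


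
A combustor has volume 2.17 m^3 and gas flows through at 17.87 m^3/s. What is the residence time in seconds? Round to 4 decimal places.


tau = V / Q_flow
tau = 2.17 / 17.87 = 0.1214 s


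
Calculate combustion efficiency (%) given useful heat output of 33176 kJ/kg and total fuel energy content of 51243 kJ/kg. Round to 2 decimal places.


Efficiency = (Q_useful / Q_fuel) * 100
Efficiency = (33176 / 51243) * 100
Efficiency = 0.6474 * 100 = 64.74%


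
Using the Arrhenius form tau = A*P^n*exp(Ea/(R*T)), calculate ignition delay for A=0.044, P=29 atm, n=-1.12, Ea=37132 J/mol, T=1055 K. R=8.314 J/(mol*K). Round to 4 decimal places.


tau = A * P^n * exp(Ea/(R*T))
P^n = 29^(-1.12) = 0.02302047
Ea/(R*T) = 37132/(8.314*1055) = 4.233366
exp(Ea/(R*T)) = 68.948954
tau = 0.044 * 0.02302047 * 68.948954 = 0.0698 ms


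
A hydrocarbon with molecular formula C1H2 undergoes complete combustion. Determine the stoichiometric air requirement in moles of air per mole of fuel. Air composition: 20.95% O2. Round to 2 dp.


Balanced combustion: C1H2 + 1.5 O2 -> 1 CO2 + 1 H2O
O2 needed = C + H/4 = 1 + 2/4 = 1.50 moles
Air moles = O2 / 0.2095 = 1.50 / 0.2095 = 7.16 moles air


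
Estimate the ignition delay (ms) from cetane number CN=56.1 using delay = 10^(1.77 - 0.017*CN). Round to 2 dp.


delay = 10^(1.77 - 0.017*CN)
Exponent = 1.77 - 0.017*56.1 = 0.8163
delay = 10^0.8163 = 6.55 ms


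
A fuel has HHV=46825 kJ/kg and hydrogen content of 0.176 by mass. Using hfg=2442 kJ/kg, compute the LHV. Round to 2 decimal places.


LHV = HHV - hfg * 9 * H
Water correction = 2442 * 9 * 0.176 = 3868.128 kJ/kg
LHV = 46825 - 3868.128 = 42956.87 kJ/kg


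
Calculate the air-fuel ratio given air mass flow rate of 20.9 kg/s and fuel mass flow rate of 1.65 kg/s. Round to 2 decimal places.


AFR = m_air / m_fuel
AFR = 20.9 / 1.65 = 12.67


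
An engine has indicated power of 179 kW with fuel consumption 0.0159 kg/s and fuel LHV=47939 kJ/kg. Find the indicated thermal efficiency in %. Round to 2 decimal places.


eta_ith = (IP / (mf * LHV)) * 100
Denominator = 0.0159 * 47939 = 762.2301 kW
eta_ith = (179 / 762.2301) * 100 = 23.48%


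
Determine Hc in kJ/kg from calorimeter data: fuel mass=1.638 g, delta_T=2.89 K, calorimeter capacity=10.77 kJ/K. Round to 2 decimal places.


Hc = C_cal * delta_T / m_fuel
Q_released = 10.77 * 2.89 = 31.1253 kJ
m_fuel = 1.638 g = 1.638/1000 kg = 0.001638 kg
Hc = 31.1253 / 0.001638 = 19002.01 kJ/kg


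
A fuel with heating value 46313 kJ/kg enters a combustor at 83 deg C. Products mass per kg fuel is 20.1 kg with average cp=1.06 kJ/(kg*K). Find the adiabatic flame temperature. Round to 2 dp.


T_ad = T_in + Hc / (m_p * cp)
Denominator = 20.1 * 1.06 = 21.3060
Temperature rise = 46313 / 21.3060 = 2173.71 K
T_ad = 83 + 2173.71 = 2256.71 deg C


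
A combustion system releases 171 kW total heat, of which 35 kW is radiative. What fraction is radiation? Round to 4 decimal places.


f_rad = Q_rad / Q_total
f_rad = 35 / 171 = 0.2047


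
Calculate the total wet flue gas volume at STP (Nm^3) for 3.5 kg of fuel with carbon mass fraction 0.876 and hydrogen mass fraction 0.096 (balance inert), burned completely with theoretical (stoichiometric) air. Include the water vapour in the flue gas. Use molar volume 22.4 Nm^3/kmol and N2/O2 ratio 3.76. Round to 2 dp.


Per kg fuel: CO2 = (C/12 kmol)*22.4 = (0.876/12)*22.4 = 1.63520 Nm^3
Per kg fuel: H2O = (H/2 kmol)*22.4 = (0.096/2)*22.4 = 1.07520 Nm^3
O2 needed per kg fuel = C/12 + H/4 = 0.876/12 + 0.096/4 = 0.09700000 kmol
Per kg fuel: N2 = O2*3.76*22.4 = 0.09700000*3.76*22.4 = 8.16973 Nm^3
Total per kg = 1.63520 + 1.07520 + 8.16973 = 10.88013 Nm^3
Total = 10.88013 * 3.5 = 38.08 Nm^3


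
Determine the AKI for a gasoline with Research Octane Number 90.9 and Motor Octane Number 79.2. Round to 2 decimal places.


AKI = (RON + MON) / 2
AKI = (90.9 + 79.2) / 2
AKI = 170.1 / 2 = 85.05


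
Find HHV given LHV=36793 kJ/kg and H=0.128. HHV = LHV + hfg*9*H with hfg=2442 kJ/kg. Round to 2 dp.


HHV = LHV + hfg * 9 * H
Water addition = 2442 * 9 * 0.128 = 2813.184 kJ/kg
HHV = 36793 + 2813.184 = 39606.18 kJ/kg


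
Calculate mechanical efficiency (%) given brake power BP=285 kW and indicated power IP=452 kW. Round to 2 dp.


eta_mech = (BP / IP) * 100
Ratio = 285 / 452 = 0.6305
eta_mech = 0.6305 * 100 = 63.05%


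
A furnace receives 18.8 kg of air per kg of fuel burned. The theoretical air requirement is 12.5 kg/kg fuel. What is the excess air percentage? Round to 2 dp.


Excess air = actual - stoichiometric = 18.8 - 12.5 = 6.30 kg/kg fuel
Excess air % = (excess / stoich) * 100 = (6.30 / 12.5) * 100 = 50.40%


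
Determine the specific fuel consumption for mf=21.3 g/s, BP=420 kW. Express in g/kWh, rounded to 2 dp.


SFC = (mf / BP) * 3600
Rate = 21.3 / 420 = 0.050714 g/(s*kW)
SFC = 0.050714 * 3600 = 182.57 g/kWh


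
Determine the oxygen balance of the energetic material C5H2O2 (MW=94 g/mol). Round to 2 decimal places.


OB = -1600 * (2C + H/2 - O) / MW
Inner = 2*5 + 2/2 - 2 = 9.00
OB = -1600 * 9.00 / 94 = -153.19%


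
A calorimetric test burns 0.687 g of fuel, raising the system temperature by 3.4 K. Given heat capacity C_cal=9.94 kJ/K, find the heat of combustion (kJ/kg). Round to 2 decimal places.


Hc = C_cal * delta_T / m_fuel
Q_released = 9.94 * 3.4 = 33.7960 kJ
m_fuel = 0.687 g = 0.687/1000 kg = 0.000687 kg
Hc = 33.7960 / 0.000687 = 49193.60 kJ/kg


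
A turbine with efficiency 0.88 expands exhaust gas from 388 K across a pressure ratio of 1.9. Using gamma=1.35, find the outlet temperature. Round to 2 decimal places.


T_out = T_in * (1 - eta * (1 - PR^(-(gamma-1)/gamma)))
Exponent = -(1.35-1)/1.35 = -0.25925926
PR^exp = 1.9^(-0.25925926) = 0.84670193
Factor = 1 - 0.88*(1 - 0.84670193) = 0.86509770
T_out = 388 * 0.86509770 = 335.66 K


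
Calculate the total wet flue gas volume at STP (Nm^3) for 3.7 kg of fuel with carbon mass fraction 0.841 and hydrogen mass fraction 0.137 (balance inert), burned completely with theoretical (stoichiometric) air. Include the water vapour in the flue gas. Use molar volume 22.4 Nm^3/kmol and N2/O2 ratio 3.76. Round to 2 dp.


Per kg fuel: CO2 = (C/12 kmol)*22.4 = (0.841/12)*22.4 = 1.56987 Nm^3
Per kg fuel: H2O = (H/2 kmol)*22.4 = (0.137/2)*22.4 = 1.53440 Nm^3
O2 needed per kg fuel = C/12 + H/4 = 0.841/12 + 0.137/4 = 0.10433333 kmol
Per kg fuel: N2 = O2*3.76*22.4 = 0.10433333*3.76*22.4 = 8.78737 Nm^3
Total per kg = 1.56987 + 1.53440 + 8.78737 = 11.89164 Nm^3
Total = 11.89164 * 3.7 = 44.00 Nm^3


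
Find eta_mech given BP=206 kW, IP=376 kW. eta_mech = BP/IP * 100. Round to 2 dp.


eta_mech = (BP / IP) * 100
Ratio = 206 / 376 = 0.5479
eta_mech = 0.5479 * 100 = 54.79%


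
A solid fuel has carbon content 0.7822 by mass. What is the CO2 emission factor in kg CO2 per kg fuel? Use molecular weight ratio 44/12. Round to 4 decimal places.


EF = C_frac * (M_CO2 / M_C)
EF = 0.7822 * (44/12)
EF = 0.7822 * 3.666667 = 2.8681 kg_CO2/kg_fuel


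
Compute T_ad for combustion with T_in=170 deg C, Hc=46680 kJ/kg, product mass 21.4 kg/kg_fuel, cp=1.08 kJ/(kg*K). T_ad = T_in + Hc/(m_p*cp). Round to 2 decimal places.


T_ad = T_in + Hc / (m_p * cp)
Denominator = 21.4 * 1.08 = 23.1120
Temperature rise = 46680 / 23.1120 = 2019.73 K
T_ad = 170 + 2019.73 = 2189.73 deg C


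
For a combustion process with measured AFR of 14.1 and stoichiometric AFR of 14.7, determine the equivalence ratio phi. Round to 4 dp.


phi = AFR_stoich / AFR_actual
phi = 14.7 / 14.1 = 1.0426


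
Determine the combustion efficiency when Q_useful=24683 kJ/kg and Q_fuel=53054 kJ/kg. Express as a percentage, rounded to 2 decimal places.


Efficiency = (Q_useful / Q_fuel) * 100
Efficiency = (24683 / 53054) * 100
Efficiency = 0.4652 * 100 = 46.52%


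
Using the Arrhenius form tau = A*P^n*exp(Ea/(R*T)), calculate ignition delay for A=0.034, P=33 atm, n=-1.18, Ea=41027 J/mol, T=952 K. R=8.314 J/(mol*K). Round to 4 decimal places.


tau = A * P^n * exp(Ea/(R*T))
P^n = 33^(-1.18) = 0.01614929
Ea/(R*T) = 41027/(8.314*952) = 5.183496
exp(Ea/(R*T)) = 178.305131
tau = 0.034 * 0.01614929 * 178.305131 = 0.0979 ms


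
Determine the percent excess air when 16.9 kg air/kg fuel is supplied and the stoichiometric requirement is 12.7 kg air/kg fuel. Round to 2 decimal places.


Excess air = actual - stoichiometric = 16.9 - 12.7 = 4.20 kg/kg fuel
Excess air % = (excess / stoich) * 100 = (4.20 / 12.7) * 100 = 33.07%


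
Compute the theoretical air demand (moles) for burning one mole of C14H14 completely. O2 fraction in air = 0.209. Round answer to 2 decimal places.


Balanced combustion: C14H14 + 17.5 O2 -> 14 CO2 + 7 H2O
O2 needed = C + H/4 = 14 + 14/4 = 17.50 moles
Air moles = O2 / 0.209 = 17.50 / 0.209 = 83.73 moles air


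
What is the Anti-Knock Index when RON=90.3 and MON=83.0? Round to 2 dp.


AKI = (RON + MON) / 2
AKI = (90.3 + 83.0) / 2
AKI = 173.3 / 2 = 86.65


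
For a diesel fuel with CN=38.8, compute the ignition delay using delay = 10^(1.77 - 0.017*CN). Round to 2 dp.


delay = 10^(1.77 - 0.017*CN)
Exponent = 1.77 - 0.017*38.8 = 1.1104
delay = 10^1.1104 = 12.89 ms


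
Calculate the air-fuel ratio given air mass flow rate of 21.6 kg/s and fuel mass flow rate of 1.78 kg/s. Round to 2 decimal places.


AFR = m_air / m_fuel
AFR = 21.6 / 1.78 = 12.13


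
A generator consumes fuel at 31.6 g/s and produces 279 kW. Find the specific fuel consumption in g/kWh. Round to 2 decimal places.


SFC = (mf / BP) * 3600
Rate = 31.6 / 279 = 0.113262 g/(s*kW)
SFC = 0.113262 * 3600 = 407.74 g/kWh


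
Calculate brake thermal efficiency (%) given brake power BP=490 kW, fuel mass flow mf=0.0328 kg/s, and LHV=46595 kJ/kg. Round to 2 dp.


eta_BTE = (BP / (mf * LHV)) * 100
Denominator = 0.0328 * 46595 = 1528.3160 kW
eta_BTE = (490 / 1528.3160) * 100 = 32.06%


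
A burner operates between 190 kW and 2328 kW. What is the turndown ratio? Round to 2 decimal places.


TDR = Q_max / Q_min
TDR = 2328 / 190 = 12.25


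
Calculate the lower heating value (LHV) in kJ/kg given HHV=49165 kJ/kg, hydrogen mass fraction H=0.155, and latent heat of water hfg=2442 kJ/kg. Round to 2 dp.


LHV = HHV - hfg * 9 * H
Water correction = 2442 * 9 * 0.155 = 3406.590 kJ/kg
LHV = 49165 - 3406.590 = 45758.41 kJ/kg


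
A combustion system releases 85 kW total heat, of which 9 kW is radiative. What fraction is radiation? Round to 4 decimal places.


f_rad = Q_rad / Q_total
f_rad = 9 / 85 = 0.1059


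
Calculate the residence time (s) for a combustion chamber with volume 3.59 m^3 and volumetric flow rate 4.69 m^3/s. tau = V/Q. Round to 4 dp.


tau = V / Q_flow
tau = 3.59 / 4.69 = 0.7655 s


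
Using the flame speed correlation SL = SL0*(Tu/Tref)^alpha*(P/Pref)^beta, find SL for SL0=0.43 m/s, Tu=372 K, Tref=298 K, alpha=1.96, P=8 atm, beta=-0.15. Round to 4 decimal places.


SL = SL0 * (Tu/Tref)^alpha * (P/Pref)^beta
T ratio = 372/298 = 1.24832215
(T ratio)^alpha = 1.24832215^1.96 = 1.544544
(P/Pref)^beta = 8^(-0.15) = 0.732043
SL = 0.43 * 1.544544 * 0.732043 = 0.4862 m/s


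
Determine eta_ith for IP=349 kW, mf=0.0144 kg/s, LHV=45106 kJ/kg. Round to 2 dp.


eta_ith = (IP / (mf * LHV)) * 100
Denominator = 0.0144 * 45106 = 649.5264 kW
eta_ith = (349 / 649.5264) * 100 = 53.73%


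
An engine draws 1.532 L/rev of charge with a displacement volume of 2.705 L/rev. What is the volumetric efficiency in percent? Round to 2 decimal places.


eta_v = (V_actual / V_disp) * 100
Ratio = 1.532 / 2.705 = 0.5664
eta_v = 0.5664 * 100 = 56.64%


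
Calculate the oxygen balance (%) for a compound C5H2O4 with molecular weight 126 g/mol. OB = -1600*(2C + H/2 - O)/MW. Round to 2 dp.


OB = -1600 * (2C + H/2 - O) / MW
Inner = 2*5 + 2/2 - 4 = 7.00
OB = -1600 * 7.00 / 126 = -88.89%


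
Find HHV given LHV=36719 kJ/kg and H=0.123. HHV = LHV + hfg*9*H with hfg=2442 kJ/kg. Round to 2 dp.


HHV = LHV + hfg * 9 * H
Water addition = 2442 * 9 * 0.123 = 2703.294 kJ/kg
HHV = 36719 + 2703.294 = 39422.29 kJ/kg


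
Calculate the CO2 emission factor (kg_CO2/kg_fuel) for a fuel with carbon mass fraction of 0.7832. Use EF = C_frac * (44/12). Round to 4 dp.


EF = C_frac * (M_CO2 / M_C)
EF = 0.7832 * (44/12)
EF = 0.7832 * 3.666667 = 2.8717 kg_CO2/kg_fuel


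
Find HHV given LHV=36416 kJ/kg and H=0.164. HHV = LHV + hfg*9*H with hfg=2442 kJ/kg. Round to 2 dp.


HHV = LHV + hfg * 9 * H
Water addition = 2442 * 9 * 0.164 = 3604.392 kJ/kg
HHV = 36416 + 3604.392 = 40020.39 kJ/kg


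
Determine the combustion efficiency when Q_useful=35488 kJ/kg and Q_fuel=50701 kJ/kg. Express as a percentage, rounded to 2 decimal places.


Efficiency = (Q_useful / Q_fuel) * 100
Efficiency = (35488 / 50701) * 100
Efficiency = 0.6999 * 100 = 69.99%


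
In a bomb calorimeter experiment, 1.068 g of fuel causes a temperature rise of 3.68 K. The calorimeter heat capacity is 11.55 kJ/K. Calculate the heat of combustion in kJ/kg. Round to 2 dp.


Hc = C_cal * delta_T / m_fuel
Q_released = 11.55 * 3.68 = 42.5040 kJ
m_fuel = 1.068 g = 1.068/1000 kg = 0.001068 kg
Hc = 42.5040 / 0.001068 = 39797.75 kJ/kg


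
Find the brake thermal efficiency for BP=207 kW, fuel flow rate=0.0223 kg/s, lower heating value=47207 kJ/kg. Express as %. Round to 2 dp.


eta_BTE = (BP / (mf * LHV)) * 100
Denominator = 0.0223 * 47207 = 1052.7161 kW
eta_BTE = (207 / 1052.7161) * 100 = 19.66%


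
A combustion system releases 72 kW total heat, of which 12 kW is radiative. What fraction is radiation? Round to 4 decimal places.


f_rad = Q_rad / Q_total
f_rad = 12 / 72 = 0.1667


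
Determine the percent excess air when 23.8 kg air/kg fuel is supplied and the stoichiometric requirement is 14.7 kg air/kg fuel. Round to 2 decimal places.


Excess air = actual - stoichiometric = 23.8 - 14.7 = 9.10 kg/kg fuel
Excess air % = (excess / stoich) * 100 = (9.10 / 14.7) * 100 = 61.90%


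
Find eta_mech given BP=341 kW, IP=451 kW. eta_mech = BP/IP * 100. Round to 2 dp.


eta_mech = (BP / IP) * 100
Ratio = 341 / 451 = 0.7561
eta_mech = 0.7561 * 100 = 75.61%


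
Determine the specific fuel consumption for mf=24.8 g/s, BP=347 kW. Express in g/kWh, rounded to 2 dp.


SFC = (mf / BP) * 3600
Rate = 24.8 / 347 = 0.071470 g/(s*kW)
SFC = 0.071470 * 3600 = 257.29 g/kWh


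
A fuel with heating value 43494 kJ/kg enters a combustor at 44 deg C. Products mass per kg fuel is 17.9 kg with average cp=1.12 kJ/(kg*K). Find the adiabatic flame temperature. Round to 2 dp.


T_ad = T_in + Hc / (m_p * cp)
Denominator = 17.9 * 1.12 = 20.0480
Temperature rise = 43494 / 20.0480 = 2169.49 K
T_ad = 44 + 2169.49 = 2213.49 deg C


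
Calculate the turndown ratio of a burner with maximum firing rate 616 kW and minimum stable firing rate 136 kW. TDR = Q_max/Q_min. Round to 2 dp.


TDR = Q_max / Q_min
TDR = 616 / 136 = 4.53
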